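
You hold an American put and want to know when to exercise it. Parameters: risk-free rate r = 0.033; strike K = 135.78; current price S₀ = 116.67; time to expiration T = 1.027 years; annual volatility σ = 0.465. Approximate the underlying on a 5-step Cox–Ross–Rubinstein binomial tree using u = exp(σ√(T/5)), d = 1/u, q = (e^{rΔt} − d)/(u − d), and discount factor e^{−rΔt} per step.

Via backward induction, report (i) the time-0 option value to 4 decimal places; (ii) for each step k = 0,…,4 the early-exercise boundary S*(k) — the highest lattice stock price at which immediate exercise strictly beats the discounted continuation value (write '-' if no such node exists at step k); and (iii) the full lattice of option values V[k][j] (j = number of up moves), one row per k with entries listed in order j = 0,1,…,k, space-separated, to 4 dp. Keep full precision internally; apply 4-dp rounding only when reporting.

params: Δt=0.20540 u=1.23460 d=0.80998 q=0.46353 e^(-rΔt)=0.99324
t_5 payoffs: 95.1042 73.7809 41.2794 0.0000 0.0000 0.0000
t_4: node(4,0) S=50.2182 payoff=85.5618 vs cont=84.6446 → 85.5618 [stop]  node(4,1) S=76.5438 payoff=59.2362 vs cont=58.3189 → 59.2362 [stop]  node(4,2) S=116.6700 payoff=19.1100 vs cont=21.9957 → 21.9957 [wait]  node(4,3) S=177.8313 payoff=0.0000 vs cont=0.0000 → 0.0000 [wait]  node(4,4) S=271.0549 payoff=0.0000 vs cont=0.0000 → 0.0000 [wait]  ⇒ S*(4)=76.5438
t_3: node(3,0) S=61.9991 payoff=73.7809 vs cont=72.8636 → 73.7809 [stop]  node(3,1) S=94.5006 payoff=41.2794 vs cont=41.6907 → 41.6907 [wait]  node(3,2) S=144.0402 payoff=0.0000 vs cont=11.7204 → 11.7204 [wait]  node(3,3) S=219.5497 payoff=0.0000 vs cont=0.0000 → 0.0000 [wait]  ⇒ S*(3)=61.9991
t_2: node(2,0) S=76.5438 payoff=59.2362 vs cont=58.5083 → 59.2362 [stop]  node(2,1) S=116.6700 payoff=19.1100 vs cont=27.6109 → 27.6109 [wait]  node(2,2) S=177.8313 payoff=0.0000 vs cont=6.2452 → 6.2452 [wait]  ⇒ S*(2)=76.5438
t_1: node(1,0) S=94.5006 payoff=41.2794 vs cont=44.2759 → 44.2759 [wait]  node(1,1) S=144.0402 payoff=0.0000 vs cont=17.5878 → 17.5878 [wait]  ⇒ S*(1)=-
t_0: node(0,0) S=116.6700 payoff=19.1100 vs cont=31.6897 → 31.6897 [wait]  ⇒ S*(0)=-

price = 31.6897
boundary = - - 76.5438 61.9991 76.5438
tree:
31.6897
44.2759 17.5878
59.2362 27.6109 6.2452
73.7809 41.6907 11.7204 0.0000
85.5618 59.2362 21.9957 0.0000 0.0000
95.1042 73.7809 41.2794 0.0000 0.0000 0.0000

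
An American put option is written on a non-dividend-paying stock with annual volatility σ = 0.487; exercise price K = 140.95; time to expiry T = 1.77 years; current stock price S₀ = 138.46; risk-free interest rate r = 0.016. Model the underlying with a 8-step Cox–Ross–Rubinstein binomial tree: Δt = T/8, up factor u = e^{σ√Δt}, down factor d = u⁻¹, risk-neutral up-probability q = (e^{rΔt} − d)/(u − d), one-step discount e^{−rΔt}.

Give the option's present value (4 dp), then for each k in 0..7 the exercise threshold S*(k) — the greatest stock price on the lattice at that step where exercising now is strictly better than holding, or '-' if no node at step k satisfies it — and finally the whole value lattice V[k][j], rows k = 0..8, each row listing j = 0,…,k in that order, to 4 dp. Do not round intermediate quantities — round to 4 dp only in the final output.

Δt=0.22125  u=1.25743  d=0.79527  q=0.45065  discount=0.99647
step 8 (expiry): payoffs max(K−S,0) = 118.7961 105.9218 85.5657 53.3800 2.4900 0.0000 0.0000 0.0000 0.0000
step 7: (k=7,j=0): S=27.8570, (K−S)⁺=113.0930, hold=112.5950 ⇒ V=113.0930 exercise | (k=7,j=1): S=44.0456, (K−S)⁺=96.9044, hold=96.4063 ⇒ V=96.9044 exercise | (k=7,j=2): S=69.6420, (K−S)⁺=71.3080, hold=70.8099 ⇒ V=71.3080 exercise | (k=7,j=3): S=110.1133, (K−S)⁺=30.8367, hold=30.3386 ⇒ V=30.8367 exercise | (k=7,j=4): S=174.1040, (K−S)⁺=0.0000, hold=1.3630 ⇒ V=1.3630 continue | (k=7,j=5): S=275.2818, (K−S)⁺=0.0000, hold=0.0000 ⇒ V=0.0000 continue | (k=7,j=6): S=435.2575, (K−S)⁺=0.0000, hold=0.0000 ⇒ V=0.0000 continue | (k=7,j=7): S=688.2005, (K−S)⁺=0.0000, hold=0.0000 ⇒ V=0.0000 continue  boundary S*=110.1133
step 6: (k=6,j=0): S=35.0282, (K−S)⁺=105.9218, hold=105.4237 ⇒ V=105.9218 exercise | (k=6,j=1): S=55.3843, (K−S)⁺=85.5657, hold=85.0676 ⇒ V=85.5657 exercise | (k=6,j=2): S=87.5700, (K−S)⁺=53.3800, hold=52.8819 ⇒ V=53.3800 exercise | (k=6,j=3): S=138.4600, (K−S)⁺=2.4900, hold=17.4922 ⇒ V=17.4922 continue | (k=6,j=4): S=218.9239, (K−S)⁺=0.0000, hold=0.7461 ⇒ V=0.7461 continue | (k=6,j=5): S=346.1480, (K−S)⁺=0.0000, hold=0.0000 ⇒ V=0.0000 continue | (k=6,j=6): S=547.3065, (K−S)⁺=0.0000, hold=0.0000 ⇒ V=0.0000 continue  boundary S*=87.5700
step 5: (k=5,j=0): S=44.0456, (K−S)⁺=96.9044, hold=96.4063 ⇒ V=96.9044 exercise | (k=5,j=1): S=69.6420, (K−S)⁺=71.3080, hold=70.8099 ⇒ V=71.3080 exercise | (k=5,j=2): S=110.1133, (K−S)⁺=30.8367, hold=37.0755 ⇒ V=37.0755 continue | (k=5,j=3): S=174.1040, (K−S)⁺=0.0000, hold=9.9104 ⇒ V=9.9104 continue | (k=5,j=4): S=275.2818, (K−S)⁺=0.0000, hold=0.4084 ⇒ V=0.4084 continue | (k=5,j=5): S=435.2575, (K−S)⁺=0.0000, hold=0.0000 ⇒ V=0.0000 continue  boundary S*=69.6420
step 4: (k=4,j=0): S=55.3843, (K−S)⁺=85.5657, hold=85.0676 ⇒ V=85.5657 exercise | (k=4,j=1): S=87.5700, (K−S)⁺=53.3800, hold=55.6835 ⇒ V=55.6835 continue | (k=4,j=2): S=138.4600, (K−S)⁺=2.4900, hold=24.7457 ⇒ V=24.7457 continue | (k=4,j=3): S=218.9239, (K−S)⁺=0.0000, hold=5.6084 ⇒ V=5.6084 continue | (k=4,j=4): S=346.1480, (K−S)⁺=0.0000, hold=0.2236 ⇒ V=0.2236 continue  boundary S*=55.3843
step 3: (k=3,j=0): S=69.6420, (K−S)⁺=71.3080, hold=71.8444 ⇒ V=71.8444 continue | (k=3,j=1): S=110.1133, (K−S)⁺=30.8367, hold=41.5937 ⇒ V=41.5937 continue | (k=3,j=2): S=174.1040, (K−S)⁺=0.0000, hold=16.0644 ⇒ V=16.0644 continue | (k=3,j=3): S=275.2818, (K−S)⁺=0.0000, hold=3.1705 ⇒ V=3.1705 continue  boundary S*=-
step 2: (k=2,j=0): S=87.5700, (K−S)⁺=53.3800, hold=58.0061 ⇒ V=58.0061 continue | (k=2,j=1): S=138.4600, (K−S)⁺=2.4900, hold=29.9825 ⇒ V=29.9825 continue | (k=2,j=2): S=218.9239, (K−S)⁺=0.0000, hold=10.2174 ⇒ V=10.2174 continue  boundary S*=-
step 1: (k=1,j=0): S=110.1133, (K−S)⁺=30.8367, hold=45.2168 ⇒ V=45.2168 continue | (k=1,j=1): S=174.1040, (K−S)⁺=0.0000, hold=21.0008 ⇒ V=21.0008 continue  boundary S*=-
step 0: (k=0,j=0): S=138.4600, (K−S)⁺=2.4900, hold=34.1825 ⇒ V=34.1825 continue  boundary S*=-

price = 34.1825
boundary = - - - - 55.3843 69.6420 87.5700 110.1133
tree:
34.1825
45.2168 21.0008
58.0061 29.9825 10.2174
71.8444 41.5937 16.0644 3.1705
85.5657 55.6835 24.7457 5.6084 0.2236
96.9044 71.3080 37.0755 9.9104 0.4084 0.0000
105.9218 85.5657 53.3800 17.4922 0.7461 0.0000 0.0000
113.0930 96.9044 71.3080 30.8367 1.3630 0.0000 0.0000 0.0000
118.7961 105.9218 85.5657 53.3800 2.4900 0.0000 0.0000 0.0000 0.0000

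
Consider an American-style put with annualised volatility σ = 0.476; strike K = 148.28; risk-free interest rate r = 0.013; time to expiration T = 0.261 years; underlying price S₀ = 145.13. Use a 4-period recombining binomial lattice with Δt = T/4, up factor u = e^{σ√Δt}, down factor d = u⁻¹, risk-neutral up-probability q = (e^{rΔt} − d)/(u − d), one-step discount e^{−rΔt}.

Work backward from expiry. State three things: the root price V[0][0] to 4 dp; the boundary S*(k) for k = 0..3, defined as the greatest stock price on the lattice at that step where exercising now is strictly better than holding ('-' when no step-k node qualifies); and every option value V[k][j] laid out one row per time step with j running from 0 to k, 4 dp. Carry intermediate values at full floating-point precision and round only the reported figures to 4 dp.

price = 15.3193
boundary = - - 113.8009 128.5143
tree:
15.3193
23.4403 6.3030
34.4791 11.1892 0.8730
47.5080 19.7657 1.6583 0.0000
59.0452 34.4791 3.1500 0.0000 0.0000

params: Δt=0.06525 u=1.12929 d=0.88551 q=0.47312 e^(-rΔt)=0.99915
t_4 payoffs: 59.0452 34.4791 3.1500 0.0000 0.0000
t_3: node(3,0) S=100.7720 payoff=47.5080 vs cont=47.3823 → 47.5080 [stop]  node(3,1) S=128.5143 payoff=19.7657 vs cont=19.6400 → 19.7657 [stop]  node(3,2) S=163.8940 payoff=0.0000 vs cont=1.6583 → 1.6583 [wait]  node(3,3) S=209.0136 payoff=0.0000 vs cont=0.0000 → 0.0000 [wait]  ⇒ S*(3)=128.5143
t_2: node(2,0) S=113.8009 payoff=34.4791 vs cont=34.3534 → 34.4791 [stop]  node(2,1) S=145.1300 payoff=3.1500 vs cont=11.1892 → 11.1892 [wait]  node(2,2) S=185.0840 payoff=0.0000 vs cont=0.8730 → 0.8730 [wait]  ⇒ S*(2)=113.8009
t_1: node(1,0) S=128.5143 payoff=19.7657 vs cont=23.4403 → 23.4403 [wait]  node(1,1) S=163.8940 payoff=0.0000 vs cont=6.3030 → 6.3030 [wait]  ⇒ S*(1)=-
t_0: node(0,0) S=145.1300 payoff=3.1500 vs cont=15.3193 → 15.3193 [wait]  ⇒ S*(0)=-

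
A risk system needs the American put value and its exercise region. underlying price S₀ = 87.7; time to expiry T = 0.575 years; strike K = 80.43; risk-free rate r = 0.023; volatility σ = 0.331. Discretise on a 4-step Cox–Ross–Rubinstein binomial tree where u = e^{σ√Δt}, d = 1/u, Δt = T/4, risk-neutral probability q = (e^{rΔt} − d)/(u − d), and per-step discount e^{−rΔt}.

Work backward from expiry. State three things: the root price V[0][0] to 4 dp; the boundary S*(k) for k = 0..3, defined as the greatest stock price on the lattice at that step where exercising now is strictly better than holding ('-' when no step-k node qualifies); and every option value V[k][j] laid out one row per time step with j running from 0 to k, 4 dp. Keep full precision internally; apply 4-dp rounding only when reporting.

Δt=0.14375, u=1.13371, d=0.88206, q=0.48183, disc=e^(-rΔt)=0.99670
k=4 terminal: V=max(K-S,0) → 27.3428 12.1970 0.0000 0.0000 0.0000
k=3: j=0 S=60.1855 intr=20.2445 cont=19.9790 V=20.2445[EX]; j=1 S=77.3566 intr=3.0734 cont=6.2993 V=6.2993[hold]; j=2 S=99.4265 intr=0.0000 cont=0.0000 V=0.0000[hold]; j=3 S=127.7930 intr=0.0000 cont=0.0000 V=0.0000[hold]  S*(3)=60.1855
k=2: j=0 S=68.2330 intr=12.1970 cont=13.4807 V=13.4807[hold]; j=1 S=87.7000 intr=0.0000 cont=3.2533 V=3.2533[hold]; j=2 S=112.7209 intr=0.0000 cont=0.0000 V=0.0000[hold]  S*(2)=-
k=1: j=0 S=77.3566 intr=3.0734 cont=8.5246 V=8.5246[hold]; j=1 S=99.4265 intr=0.0000 cont=1.6802 V=1.6802[hold]  S*(1)=-
k=0: j=0 S=87.7000 intr=0.0000 cont=5.2096 V=5.2096[hold]  S*(0)=-

price = 5.2096
boundary = - - - 60.1855
tree:
5.2096
8.5246 1.6802
13.4807 3.2533 0.0000
20.2445 6.2993 0.0000 0.0000
27.3428 12.1970 0.0000 0.0000 0.0000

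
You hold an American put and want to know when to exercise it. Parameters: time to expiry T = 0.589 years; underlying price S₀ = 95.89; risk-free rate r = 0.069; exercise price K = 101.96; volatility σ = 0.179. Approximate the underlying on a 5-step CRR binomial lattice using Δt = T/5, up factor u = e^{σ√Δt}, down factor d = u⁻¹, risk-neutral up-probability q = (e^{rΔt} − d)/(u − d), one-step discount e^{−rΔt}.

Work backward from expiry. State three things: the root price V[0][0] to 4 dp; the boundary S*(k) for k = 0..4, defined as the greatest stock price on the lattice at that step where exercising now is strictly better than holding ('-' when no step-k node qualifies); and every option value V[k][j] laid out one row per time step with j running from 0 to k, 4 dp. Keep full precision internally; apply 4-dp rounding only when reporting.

price = 7.2444
boundary = - 90.1762 84.8028 90.1762 95.8900
tree:
7.2444
11.7838 3.6530
17.1572 6.7253 1.2039
22.2103 11.7838 2.7032 0.0000
26.9624 17.1572 6.0700 0.0000 0.0000
31.4313 22.2103 11.7838 0.0000 0.0000 0.0000

Δt=0.11780, u=1.06336, d=0.94041, q=0.55102, disc=e^(-rΔt)=0.99190
k=5 terminal: V=max(K-S,0) → 31.4313 22.2103 11.7838 0.0000 0.0000 0.0000
k=4: j=0 S=74.9976 intr=26.9624 cont=26.1370 V=26.9624[EX]; j=1 S=84.8028 intr=17.1572 cont=16.3318 V=17.1572[EX]; j=2 S=95.8900 intr=6.0700 cont=5.2478 V=6.0700[EX]; j=3 S=108.4267 intr=0.0000 cont=0.0000 V=0.0000[hold]; j=4 S=122.6025 intr=0.0000 cont=0.0000 V=0.0000[hold]  S*(4)=95.8900
k=3: j=0 S=79.7497 intr=22.2103 cont=21.3849 V=22.2103[EX]; j=1 S=90.1762 intr=11.7838 cont=10.9584 V=11.7838[EX]; j=2 S=101.9659 intr=0.0000 cont=2.7032 V=2.7032[hold]; j=3 S=115.2969 intr=0.0000 cont=0.0000 V=0.0000[hold]  S*(3)=90.1762
k=2: j=0 S=84.8028 intr=17.1572 cont=16.3318 V=17.1572[EX]; j=1 S=95.8900 intr=6.0700 cont=6.7253 V=6.7253[hold]; j=2 S=108.4267 intr=0.0000 cont=1.2039 V=1.2039[hold]  S*(2)=84.8028
k=1: j=0 S=90.1762 intr=11.7838 cont=11.3166 V=11.7838[EX]; j=1 S=101.9659 intr=0.0000 cont=3.6530 V=3.6530[hold]  S*(1)=90.1762
k=0: j=0 S=95.8900 intr=6.0700 cont=7.2444 V=7.2444[hold]  S*(0)=-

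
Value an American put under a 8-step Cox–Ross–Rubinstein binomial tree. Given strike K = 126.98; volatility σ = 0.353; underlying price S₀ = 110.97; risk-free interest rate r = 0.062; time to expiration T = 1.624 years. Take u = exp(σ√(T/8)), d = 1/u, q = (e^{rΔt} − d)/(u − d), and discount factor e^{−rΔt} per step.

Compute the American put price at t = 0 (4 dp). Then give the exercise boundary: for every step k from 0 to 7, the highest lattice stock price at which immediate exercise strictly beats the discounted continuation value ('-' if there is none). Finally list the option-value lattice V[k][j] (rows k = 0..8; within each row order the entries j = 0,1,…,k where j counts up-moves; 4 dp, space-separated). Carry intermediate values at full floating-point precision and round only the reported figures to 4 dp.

price = 24.9444
boundary = - - 80.7347 68.8632 80.7347 68.8632 80.7347 94.6527
tree:
24.9444
34.4883 16.0312
46.2453 23.6037 8.8640
58.1168 33.6534 14.1508 3.8012
68.2426 46.2453 21.9125 6.7467 0.9517
76.8796 58.1168 32.6427 11.7362 1.9274 0.0000
84.2465 68.2426 46.2453 19.8654 3.9034 0.0000 0.0000
90.5301 76.8796 58.1168 32.3273 7.9053 0.0000 0.0000 0.0000
95.8898 84.2465 68.2426 46.2453 16.0100 0.0000 0.0000 0.0000 0.0000

Δt=0.20300, u=1.17239, d=0.85296, q=0.49997, disc=e^(-rΔt)=0.98749
k=8 terminal: V=max(K-S,0) → 95.8898 84.2465 68.2426 46.2453 16.0100 0.0000 0.0000 0.0000 0.0000
k=7: j=0 S=36.4499 intr=90.5301 cont=88.9420 V=90.5301[EX]; j=1 S=50.1004 intr=76.8796 cont=75.2914 V=76.8796[EX]; j=2 S=68.8632 intr=58.1168 cont=56.5286 V=58.1168[EX]; j=3 S=94.6527 intr=32.3273 cont=30.7392 V=32.3273[EX]; j=4 S=130.1003 intr=0.0000 cont=7.9053 V=7.9053[hold]; j=5 S=178.8232 intr=0.0000 cont=0.0000 V=0.0000[hold]; j=6 S=245.7930 intr=0.0000 cont=0.0000 V=0.0000[hold]; j=7 S=337.8432 intr=0.0000 cont=0.0000 V=0.0000[hold]  S*(7)=94.6527
k=6: j=0 S=42.7335 intr=84.2465 cont=82.6583 V=84.2465[EX]; j=1 S=58.7374 intr=68.2426 cont=66.6545 V=68.2426[EX]; j=2 S=80.7347 intr=46.2453 cont=44.6572 V=46.2453[EX]; j=3 S=110.9700 intr=16.0100 cont=19.8654 V=19.8654[hold]; j=4 S=152.5286 intr=0.0000 cont=3.9034 V=3.9034[hold]; j=5 S=209.6509 intr=0.0000 cont=0.0000 V=0.0000[hold]; j=6 S=288.1658 intr=0.0000 cont=0.0000 V=0.0000[hold]  S*(6)=80.7347
k=5: j=0 S=50.1004 intr=76.8796 cont=75.2914 V=76.8796[EX]; j=1 S=68.8632 intr=58.1168 cont=56.5286 V=58.1168[EX]; j=2 S=94.6527 intr=32.3273 cont=32.6427 V=32.6427[hold]; j=3 S=130.1003 intr=0.0000 cont=11.7362 V=11.7362[hold]; j=4 S=178.8232 intr=0.0000 cont=1.9274 V=1.9274[hold]; j=5 S=245.7930 intr=0.0000 cont=0.0000 V=0.0000[hold]  S*(5)=68.8632
k=4: j=0 S=58.7374 intr=68.2426 cont=66.6545 V=68.2426[EX]; j=1 S=80.7347 intr=46.2453 cont=44.8129 V=46.2453[EX]; j=2 S=110.9700 intr=16.0100 cont=21.9125 V=21.9125[hold]; j=3 S=152.5286 intr=0.0000 cont=6.7467 V=6.7467[hold]; j=4 S=209.6509 intr=0.0000 cont=0.9517 V=0.9517[hold]  S*(4)=80.7347
k=3: j=0 S=68.8632 intr=58.1168 cont=56.5286 V=58.1168[EX]; j=1 S=94.6527 intr=32.3273 cont=33.6534 V=33.6534[hold]; j=2 S=130.1003 intr=0.0000 cont=14.1508 V=14.1508[hold]; j=3 S=178.8232 intr=0.0000 cont=3.8012 V=3.8012[hold]  S*(3)=68.8632
k=2: j=0 S=80.7347 intr=46.2453 cont=45.3119 V=46.2453[EX]; j=1 S=110.9700 intr=16.0100 cont=23.6037 V=23.6037[hold]; j=2 S=152.5286 intr=0.0000 cont=8.8640 V=8.8640[hold]  S*(2)=80.7347
k=1: j=0 S=94.6527 intr=32.3273 cont=34.4883 V=34.4883[hold]; j=1 S=130.1003 intr=0.0000 cont=16.0312 V=16.0312[hold]  S*(1)=-
k=0: j=0 S=110.9700 intr=16.0100 cont=24.9444 V=24.9444[hold]  S*(0)=-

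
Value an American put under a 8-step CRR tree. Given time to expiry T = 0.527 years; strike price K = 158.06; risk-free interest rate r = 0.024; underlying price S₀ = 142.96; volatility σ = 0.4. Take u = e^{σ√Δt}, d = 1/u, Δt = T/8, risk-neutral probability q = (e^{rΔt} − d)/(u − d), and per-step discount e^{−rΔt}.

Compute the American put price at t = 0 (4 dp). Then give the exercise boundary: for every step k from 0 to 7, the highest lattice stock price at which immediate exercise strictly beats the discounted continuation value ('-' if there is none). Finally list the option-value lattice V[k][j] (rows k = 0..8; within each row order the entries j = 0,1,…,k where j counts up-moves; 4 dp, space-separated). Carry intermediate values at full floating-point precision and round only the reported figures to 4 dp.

Δt=0.06588, u=1.10812, d=0.90243, q=0.48205, disc=e^(-rΔt)=0.99842
k=8 terminal: V=max(K-S,0) → 95.1787 80.8462 63.2470 41.6363 15.1000 0.0000 0.0000 0.0000 0.0000
k=7: j=0 S=69.6800 intr=88.3800 cont=88.1303 V=88.3800[EX]; j=1 S=85.5621 intr=72.4979 cont=72.2482 V=72.4979[EX]; j=2 S=105.0642 intr=52.9958 cont=52.7461 V=52.9958[EX]; j=3 S=129.0113 intr=29.0487 cont=28.7990 V=29.0487[EX]; j=4 S=158.4168 intr=0.0000 cont=7.8087 V=7.8087[hold]; j=5 S=194.5246 intr=0.0000 cont=0.0000 V=0.0000[hold]; j=6 S=238.8623 intr=0.0000 cont=0.0000 V=0.0000[hold]; j=7 S=293.3060 intr=0.0000 cont=0.0000 V=0.0000[hold]  S*(7)=129.0113
k=6: j=0 S=77.2138 intr=80.8462 cont=80.5965 V=80.8462[EX]; j=1 S=94.8130 intr=63.2470 cont=62.9973 V=63.2470[EX]; j=2 S=116.4237 intr=41.6363 cont=41.3866 V=41.6363[EX]; j=3 S=142.9600 intr=15.1000 cont=18.7802 V=18.7802[hold]; j=4 S=175.5447 intr=0.0000 cont=4.0381 V=4.0381[hold]; j=5 S=215.5565 intr=0.0000 cont=0.0000 V=0.0000[hold]; j=6 S=264.6880 intr=0.0000 cont=0.0000 V=0.0000[hold]  S*(6)=116.4237
k=5: j=0 S=85.5621 intr=72.4979 cont=72.2482 V=72.4979[EX]; j=1 S=105.0642 intr=52.9958 cont=52.7461 V=52.9958[EX]; j=2 S=129.0113 intr=29.0487 cont=30.5702 V=30.5702[hold]; j=3 S=158.4168 intr=0.0000 cont=11.6554 V=11.6554[hold]; j=4 S=194.5246 intr=0.0000 cont=2.0883 V=2.0883[hold]; j=5 S=238.8623 intr=0.0000 cont=0.0000 V=0.0000[hold]  S*(5)=105.0642
k=4: j=0 S=94.8130 intr=63.2470 cont=62.9973 V=63.2470[EX]; j=1 S=116.4237 intr=41.6363 cont=42.1189 V=42.1189[hold]; j=2 S=142.9600 intr=15.1000 cont=21.4185 V=21.4185[hold]; j=3 S=175.5447 intr=0.0000 cont=7.0324 V=7.0324[hold]; j=4 S=215.5565 intr=0.0000 cont=1.0799 V=1.0799[hold]  S*(4)=94.8130
k=3: j=0 S=105.0642 intr=52.9958 cont=52.9784 V=52.9958[EX]; j=1 S=129.0113 intr=29.0487 cont=32.0895 V=32.0895[hold]; j=2 S=158.4168 intr=0.0000 cont=14.4608 V=14.4608[hold]; j=3 S=194.5246 intr=0.0000 cont=4.1565 V=4.1565[hold]  S*(3)=105.0642
k=2: j=0 S=116.4237 intr=41.6363 cont=42.8502 V=42.8502[hold]; j=1 S=142.9600 intr=15.1000 cont=23.5544 V=23.5544[hold]; j=2 S=175.5447 intr=0.0000 cont=9.4786 V=9.4786[hold]  S*(2)=-
k=1: j=0 S=129.0113 intr=29.0487 cont=33.4956 V=33.4956[hold]; j=1 S=158.4168 intr=0.0000 cont=16.7427 V=16.7427[hold]  S*(1)=-
k=0: j=0 S=142.9600 intr=15.1000 cont=25.3797 V=25.3797[hold]  S*(0)=-

price = 25.3797
boundary = - - - 105.0642 94.8130 105.0642 116.4237 129.0113
tree:
25.3797
33.4956 16.7427
42.8502 23.5544 9.4786
52.9958 32.0895 14.4608 4.1565
63.2470 42.1189 21.4185 7.0324 1.0799
72.4979 52.9958 30.5702 11.6554 2.0883 0.0000
80.8462 63.2470 41.6363 18.7802 4.0381 0.0000 0.0000
88.3800 72.4979 52.9958 29.0487 7.8087 0.0000 0.0000 0.0000
95.1787 80.8462 63.2470 41.6363 15.1000 0.0000 0.0000 0.0000 0.0000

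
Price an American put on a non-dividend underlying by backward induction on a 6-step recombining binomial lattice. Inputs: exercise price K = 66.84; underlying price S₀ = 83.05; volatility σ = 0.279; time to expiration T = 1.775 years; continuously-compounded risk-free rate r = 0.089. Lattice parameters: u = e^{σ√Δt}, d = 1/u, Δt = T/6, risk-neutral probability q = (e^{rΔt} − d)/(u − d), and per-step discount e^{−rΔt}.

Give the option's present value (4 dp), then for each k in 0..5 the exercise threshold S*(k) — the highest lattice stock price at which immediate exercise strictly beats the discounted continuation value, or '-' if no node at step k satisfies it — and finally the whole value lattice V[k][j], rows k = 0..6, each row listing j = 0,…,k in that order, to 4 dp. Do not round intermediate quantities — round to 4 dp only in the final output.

Δt=0.29583  u=1.16387  d=0.85920  q=0.54970  discount=0.97401
step 6 (expiry): payoffs max(K−S,0) = 33.4270 21.5791 5.5300 0.0000 0.0000 0.0000 0.0000
step 5: (k=5,j=0): S=38.8883, (K−S)⁺=27.9517, hold=26.2148 ⇒ V=27.9517 exercise | (k=5,j=1): S=52.6778, (K−S)⁺=14.1622, hold=12.4253 ⇒ V=14.1622 exercise | (k=5,j=2): S=71.3568, (K−S)⁺=0.0000, hold=2.4254 ⇒ V=2.4254 continue | (k=5,j=3): S=96.6593, (K−S)⁺=0.0000, hold=0.0000 ⇒ V=0.0000 continue | (k=5,j=4): S=130.9338, (K−S)⁺=0.0000, hold=0.0000 ⇒ V=0.0000 continue | (k=5,j=5): S=177.3617, (K−S)⁺=0.0000, hold=0.0000 ⇒ V=0.0000 continue  boundary S*=52.6778
step 4: (k=4,j=0): S=45.2609, (K−S)⁺=21.5791, hold=19.8422 ⇒ V=21.5791 exercise | (k=4,j=1): S=61.3100, (K−S)⁺=5.5300, hold=7.5101 ⇒ V=7.5101 continue | (k=4,j=2): S=83.0500, (K−S)⁺=0.0000, hold=1.0638 ⇒ V=1.0638 continue | (k=4,j=3): S=112.4988, (K−S)⁺=0.0000, hold=0.0000 ⇒ V=0.0000 continue | (k=4,j=4): S=152.3898, (K−S)⁺=0.0000, hold=0.0000 ⇒ V=0.0000 continue  boundary S*=45.2609
step 3: (k=3,j=0): S=52.6778, (K−S)⁺=14.1622, hold=13.4855 ⇒ V=14.1622 exercise | (k=3,j=1): S=71.3568, (K−S)⁺=0.0000, hold=3.8635 ⇒ V=3.8635 continue | (k=3,j=2): S=96.6593, (K−S)⁺=0.0000, hold=0.4666 ⇒ V=0.4666 continue | (k=3,j=3): S=130.9338, (K−S)⁺=0.0000, hold=0.0000 ⇒ V=0.0000 continue  boundary S*=52.6778
step 2: (k=2,j=0): S=61.3100, (K−S)⁺=5.5300, hold=8.2801 ⇒ V=8.2801 continue | (k=2,j=1): S=83.0500, (K−S)⁺=0.0000, hold=1.9443 ⇒ V=1.9443 continue | (k=2,j=2): S=112.4988, (K−S)⁺=0.0000, hold=0.2046 ⇒ V=0.2046 continue  boundary S*=-
step 1: (k=1,j=0): S=71.3568, (K−S)⁺=0.0000, hold=4.6726 ⇒ V=4.6726 continue | (k=1,j=1): S=96.6593, (K−S)⁺=0.0000, hold=0.9623 ⇒ V=0.9623 continue  boundary S*=-
step 0: (k=0,j=0): S=83.0500, (K−S)⁺=0.0000, hold=2.5646 ⇒ V=2.5646 continue  boundary S*=-

price = 2.5646
boundary = - - - 52.6778 45.2609 52.6778
tree:
2.5646
4.6726 0.9623
8.2801 1.9443 0.2046
14.1622 3.8635 0.4666 0.0000
21.5791 7.5101 1.0638 0.0000 0.0000
27.9517 14.1622 2.4254 0.0000 0.0000 0.0000
33.4270 21.5791 5.5300 0.0000 0.0000 0.0000 0.0000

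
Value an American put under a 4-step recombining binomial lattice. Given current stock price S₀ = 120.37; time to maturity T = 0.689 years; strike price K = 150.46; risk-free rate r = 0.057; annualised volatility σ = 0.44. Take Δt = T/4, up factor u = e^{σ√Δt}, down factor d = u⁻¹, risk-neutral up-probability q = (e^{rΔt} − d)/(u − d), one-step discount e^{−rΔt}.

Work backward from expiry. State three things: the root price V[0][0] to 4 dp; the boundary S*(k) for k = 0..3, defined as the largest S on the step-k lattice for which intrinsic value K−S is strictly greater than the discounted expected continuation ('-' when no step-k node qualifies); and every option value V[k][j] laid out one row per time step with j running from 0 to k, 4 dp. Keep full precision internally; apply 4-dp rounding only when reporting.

Δt=0.17225  u=1.20035  d=0.83309  q=0.48134  discount=0.99023
step 4 (expiry): payoffs max(K−S,0) = 92.4789 66.9185 30.0900 0.0000 0.0000
step 3: (k=3,j=0): S=69.5976, (K−S)⁺=80.8624, hold=79.3923 ⇒ V=80.8624 exercise | (k=3,j=1): S=100.2791, (K−S)⁺=50.1809, hold=48.7109 ⇒ V=50.1809 exercise | (k=3,j=2): S=144.4861, (K−S)⁺=5.9739, hold=15.4540 ⇒ V=15.4540 continue | (k=3,j=3): S=208.1815, (K−S)⁺=0.0000, hold=0.0000 ⇒ V=0.0000 continue  boundary S*=100.2791
step 2: (k=2,j=0): S=83.5415, (K−S)⁺=66.9185, hold=65.4484 ⇒ V=66.9185 exercise | (k=2,j=1): S=120.3700, (K−S)⁺=30.0900, hold=33.1386 ⇒ V=33.1386 continue | (k=2,j=2): S=173.4340, (K−S)⁺=0.0000, hold=7.9371 ⇒ V=7.9371 continue  boundary S*=83.5415
step 1: (k=1,j=0): S=100.2791, (K−S)⁺=50.1809, hold=50.1640 ⇒ V=50.1809 exercise | (k=1,j=1): S=144.4861, (K−S)⁺=5.9739, hold=20.8029 ⇒ V=20.8029 continue  boundary S*=100.2791
step 0: (k=0,j=0): S=120.3700, (K−S)⁺=30.0900, hold=35.6880 ⇒ V=35.6880 continue  boundary S*=-

price = 35.6880
boundary = - 100.2791 83.5415 100.2791
tree:
35.6880
50.1809 20.8029
66.9185 33.1386 7.9371
80.8624 50.1809 15.4540 0.0000
92.4789 66.9185 30.0900 0.0000 0.0000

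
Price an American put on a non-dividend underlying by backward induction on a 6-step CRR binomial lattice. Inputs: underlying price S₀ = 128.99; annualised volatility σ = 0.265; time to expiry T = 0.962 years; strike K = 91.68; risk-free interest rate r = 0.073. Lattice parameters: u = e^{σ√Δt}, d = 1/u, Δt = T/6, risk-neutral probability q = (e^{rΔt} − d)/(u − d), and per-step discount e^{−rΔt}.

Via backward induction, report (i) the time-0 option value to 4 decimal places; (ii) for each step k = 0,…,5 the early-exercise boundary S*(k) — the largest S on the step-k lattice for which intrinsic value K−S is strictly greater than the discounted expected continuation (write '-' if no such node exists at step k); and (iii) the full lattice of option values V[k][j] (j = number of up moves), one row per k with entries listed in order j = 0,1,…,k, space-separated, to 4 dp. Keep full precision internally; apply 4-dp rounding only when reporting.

price = 0.7637
boundary = - - - - - 75.8823
tree:
0.7637
1.4606 0.1599
2.7513 0.3434 0.0000
5.0809 0.7374 0.0000 0.0000
9.1338 1.5835 0.0000 0.0000 0.0000
15.7977 3.4007 0.0000 0.0000 0.0000 0.0000
23.4371 7.3031 0.0000 0.0000 0.0000 0.0000 0.0000

Δt=0.16033, u=1.11194, d=0.89933, q=0.52887, disc=e^(-rΔt)=0.98836
k=6 terminal: V=max(K-S,0) → 23.4371 7.3031 0.0000 0.0000 0.0000 0.0000 0.0000
k=5: j=0 S=75.8823 intr=15.7977 cont=14.7309 V=15.7977[EX]; j=1 S=93.8224 intr=0.0000 cont=3.4007 V=3.4007[hold]; j=2 S=116.0040 intr=0.0000 cont=0.0000 V=0.0000[hold]; j=3 S=143.4297 intr=0.0000 cont=0.0000 V=0.0000[hold]; j=4 S=177.3395 intr=0.0000 cont=0.0000 V=0.0000[hold]; j=5 S=219.2662 intr=0.0000 cont=0.0000 V=0.0000[hold]  S*(5)=75.8823
k=4: j=0 S=84.3769 intr=7.3031 cont=9.1338 V=9.1338[hold]; j=1 S=104.3253 intr=0.0000 cont=1.5835 V=1.5835[hold]; j=2 S=128.9900 intr=0.0000 cont=0.0000 V=0.0000[hold]; j=3 S=159.4859 intr=0.0000 cont=0.0000 V=0.0000[hold]; j=4 S=197.1917 intr=0.0000 cont=0.0000 V=0.0000[hold]  S*(4)=-
k=3: j=0 S=93.8224 intr=0.0000 cont=5.0809 V=5.0809[hold]; j=1 S=116.0040 intr=0.0000 cont=0.7374 V=0.7374[hold]; j=2 S=143.4297 intr=0.0000 cont=0.0000 V=0.0000[hold]; j=3 S=177.3395 intr=0.0000 cont=0.0000 V=0.0000[hold]  S*(3)=-
k=2: j=0 S=104.3253 intr=0.0000 cont=2.7513 V=2.7513[hold]; j=1 S=128.9900 intr=0.0000 cont=0.3434 V=0.3434[hold]; j=2 S=159.4859 intr=0.0000 cont=0.0000 V=0.0000[hold]  S*(2)=-
k=1: j=0 S=116.0040 intr=0.0000 cont=1.4606 V=1.4606[hold]; j=1 S=143.4297 intr=0.0000 cont=0.1599 V=0.1599[hold]  S*(1)=-
k=0: j=0 S=128.9900 intr=0.0000 cont=0.7637 V=0.7637[hold]  S*(0)=-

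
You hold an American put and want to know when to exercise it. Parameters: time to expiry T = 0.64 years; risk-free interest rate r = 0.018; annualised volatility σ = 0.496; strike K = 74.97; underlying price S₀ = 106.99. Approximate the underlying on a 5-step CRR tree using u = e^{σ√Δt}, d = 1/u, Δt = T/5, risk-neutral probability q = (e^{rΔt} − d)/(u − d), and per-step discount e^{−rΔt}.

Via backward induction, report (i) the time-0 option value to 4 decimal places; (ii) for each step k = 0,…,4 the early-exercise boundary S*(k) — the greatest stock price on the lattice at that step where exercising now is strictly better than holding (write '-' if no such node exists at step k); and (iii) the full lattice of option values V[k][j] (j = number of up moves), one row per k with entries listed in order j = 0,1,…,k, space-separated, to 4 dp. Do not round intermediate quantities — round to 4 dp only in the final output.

Δt=0.12800, u=1.19417, d=0.83740, q=0.46222, disc=e^(-rΔt)=0.99770
k=5 terminal: V=max(K-S,0) → 30.9139 12.1438 0.0000 0.0000 0.0000 0.0000
k=4: j=0 S=52.6106 intr=22.3594 cont=22.1869 V=22.3594[EX]; j=1 S=75.0254 intr=0.0000 cont=6.5157 V=6.5157[hold]; j=2 S=106.9900 intr=0.0000 cont=0.0000 V=0.0000[hold]; j=3 S=152.5731 intr=0.0000 cont=0.0000 V=0.0000[hold]; j=4 S=217.5770 intr=0.0000 cont=0.0000 V=0.0000[hold]  S*(4)=52.6106
k=3: j=0 S=62.8262 intr=12.1438 cont=15.0015 V=15.0015[hold]; j=1 S=89.5933 intr=0.0000 cont=3.4960 V=3.4960[hold]; j=2 S=127.7646 intr=0.0000 cont=0.0000 V=0.0000[hold]; j=3 S=182.1988 intr=0.0000 cont=0.0000 V=0.0000[hold]  S*(3)=-
k=2: j=0 S=75.0254 intr=0.0000 cont=9.6612 V=9.6612[hold]; j=1 S=106.9900 intr=0.0000 cont=1.8757 V=1.8757[hold]; j=2 S=152.5731 intr=0.0000 cont=0.0000 V=0.0000[hold]  S*(2)=-
k=1: j=0 S=89.5933 intr=0.0000 cont=6.0487 V=6.0487[hold]; j=1 S=127.7646 intr=0.0000 cont=1.0064 V=1.0064[hold]  S*(1)=-
k=0: j=0 S=106.9900 intr=0.0000 cont=3.7095 V=3.7095[hold]  S*(0)=-

price = 3.7095
boundary = - - - - 52.6106
tree:
3.7095
6.0487 1.0064
9.6612 1.8757 0.0000
15.0015 3.4960 0.0000 0.0000
22.3594 6.5157 0.0000 0.0000 0.0000
30.9139 12.1438 0.0000 0.0000 0.0000 0.0000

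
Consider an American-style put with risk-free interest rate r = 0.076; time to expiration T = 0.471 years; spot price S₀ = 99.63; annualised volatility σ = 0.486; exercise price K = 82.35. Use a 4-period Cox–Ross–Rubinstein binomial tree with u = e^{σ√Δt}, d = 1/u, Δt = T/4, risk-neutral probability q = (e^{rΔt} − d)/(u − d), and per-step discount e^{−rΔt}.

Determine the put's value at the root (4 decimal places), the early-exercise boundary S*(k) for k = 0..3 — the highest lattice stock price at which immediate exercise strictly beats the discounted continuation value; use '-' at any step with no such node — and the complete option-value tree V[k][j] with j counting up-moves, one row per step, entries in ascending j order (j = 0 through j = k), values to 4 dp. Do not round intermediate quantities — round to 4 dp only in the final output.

params: Δt=0.11775 u=1.18148 d=0.84639 q=0.48523 e^(-rΔt)=0.99109
t_4 payoffs: 31.2193 10.9767 0.0000 0.0000 0.0000
t_3: node(3,0) S=60.4100 payoff=21.9400 vs cont=21.2063 → 21.9400 [stop]  node(3,1) S=84.3263 payoff=0.0000 vs cont=5.6001 → 5.6001 [wait]  node(3,2) S=117.7110 payoff=0.0000 vs cont=0.0000 → 0.0000 [wait]  node(3,3) S=164.3128 payoff=0.0000 vs cont=0.0000 → 0.0000 [wait]  ⇒ S*(3)=60.4100
t_2: node(2,0) S=71.3733 payoff=10.9767 vs cont=13.8866 → 13.8866 [wait]  node(2,1) S=99.6300 payoff=0.0000 vs cont=2.8571 → 2.8571 [wait]  node(2,2) S=139.0735 payoff=0.0000 vs cont=0.0000 → 0.0000 [wait]  ⇒ S*(2)=-
t_1: node(1,0) S=84.3263 payoff=0.0000 vs cont=8.4587 → 8.4587 [wait]  node(1,1) S=117.7110 payoff=0.0000 vs cont=1.4576 → 1.4576 [wait]  ⇒ S*(1)=-
t_0: node(0,0) S=99.6300 payoff=0.0000 vs cont=5.0165 → 5.0165 [wait]  ⇒ S*(0)=-

price = 5.0165
boundary = - - - 60.4100
tree:
5.0165
8.4587 1.4576
13.8866 2.8571 0.0000
21.9400 5.6001 0.0000 0.0000
31.2193 10.9767 0.0000 0.0000 0.0000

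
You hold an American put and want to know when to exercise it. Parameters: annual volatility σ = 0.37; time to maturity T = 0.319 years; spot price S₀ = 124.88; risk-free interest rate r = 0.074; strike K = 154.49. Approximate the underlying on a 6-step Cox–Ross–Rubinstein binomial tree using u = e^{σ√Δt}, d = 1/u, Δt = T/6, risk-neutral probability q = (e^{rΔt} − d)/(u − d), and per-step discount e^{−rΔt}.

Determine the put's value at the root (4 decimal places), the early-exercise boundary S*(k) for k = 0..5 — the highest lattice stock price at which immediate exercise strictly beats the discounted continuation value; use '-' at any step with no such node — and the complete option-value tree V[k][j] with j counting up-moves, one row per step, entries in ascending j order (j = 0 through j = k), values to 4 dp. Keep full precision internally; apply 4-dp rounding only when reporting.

params: Δt=0.05317 u=1.08906 d=0.91822 q=0.50176 e^(-rΔt)=0.99607
t_6 payoffs: 79.6414 65.7158 49.1993 29.6100 6.3761 0.0000 0.0000
t_5: node(5,0) S=81.5146 payoff=72.9754 vs cont=72.3688 → 72.9754 [stop]  node(5,1) S=96.6804 payoff=57.8096 vs cont=57.2030 → 57.8096 [stop]  node(5,2) S=114.6678 payoff=39.8222 vs cont=39.2156 → 39.8222 [stop]  node(5,3) S=136.0017 payoff=18.4883 vs cont=17.8817 → 18.4883 [stop]  node(5,4) S=161.3048 payoff=0.0000 vs cont=3.1643 → 3.1643 [wait]  node(5,5) S=191.3156 payoff=0.0000 vs cont=0.0000 → 0.0000 [wait]  ⇒ S*(5)=136.0017
t_4: node(4,0) S=88.7742 payoff=65.7158 vs cont=65.1092 → 65.7158 [stop]  node(4,1) S=105.2907 payoff=49.1993 vs cont=48.5927 → 49.1993 [stop]  node(4,2) S=124.8800 payoff=29.6100 vs cont=29.0034 → 29.6100 [stop]  node(4,3) S=148.1139 payoff=6.3761 vs cont=10.7569 → 10.7569 [wait]  node(4,4) S=175.6705 payoff=0.0000 vs cont=1.5704 → 1.5704 [wait]  ⇒ S*(4)=124.8800
t_3: node(3,0) S=96.6804 payoff=57.8096 vs cont=57.2030 → 57.8096 [stop]  node(3,1) S=114.6678 payoff=39.8222 vs cont=39.2156 → 39.8222 [stop]  node(3,2) S=136.0017 payoff=18.4883 vs cont=20.0712 → 20.0712 [wait]  node(3,3) S=161.3048 payoff=0.0000 vs cont=6.1234 → 6.1234 [wait]  ⇒ S*(3)=114.6678
t_2: node(2,0) S=105.2907 payoff=49.1993 vs cont=48.5927 → 49.1993 [stop]  node(2,1) S=124.8800 payoff=29.6100 vs cont=29.7945 → 29.7945 [wait]  node(2,2) S=148.1139 payoff=6.3761 vs cont=13.0214 → 13.0214 [wait]  ⇒ S*(2)=105.2907
t_1: node(1,0) S=114.6678 payoff=39.8222 vs cont=39.3078 → 39.8222 [stop]  node(1,1) S=136.0017 payoff=18.4883 vs cont=21.2945 → 21.2945 [wait]  ⇒ S*(1)=114.6678
t_0: node(0,0) S=124.8800 payoff=29.6100 vs cont=30.4059 → 30.4059 [wait]  ⇒ S*(0)=-

price = 30.4059
boundary = - 114.6678 105.2907 114.6678 124.8800 136.0017
tree:
30.4059
39.8222 21.2945
49.1993 29.7945 13.0214
57.8096 39.8222 20.0712 6.1234
65.7158 49.1993 29.6100 10.7569 1.5704
72.9754 57.8096 39.8222 18.4883 3.1643 0.0000
79.6414 65.7158 49.1993 29.6100 6.3761 0.0000 0.0000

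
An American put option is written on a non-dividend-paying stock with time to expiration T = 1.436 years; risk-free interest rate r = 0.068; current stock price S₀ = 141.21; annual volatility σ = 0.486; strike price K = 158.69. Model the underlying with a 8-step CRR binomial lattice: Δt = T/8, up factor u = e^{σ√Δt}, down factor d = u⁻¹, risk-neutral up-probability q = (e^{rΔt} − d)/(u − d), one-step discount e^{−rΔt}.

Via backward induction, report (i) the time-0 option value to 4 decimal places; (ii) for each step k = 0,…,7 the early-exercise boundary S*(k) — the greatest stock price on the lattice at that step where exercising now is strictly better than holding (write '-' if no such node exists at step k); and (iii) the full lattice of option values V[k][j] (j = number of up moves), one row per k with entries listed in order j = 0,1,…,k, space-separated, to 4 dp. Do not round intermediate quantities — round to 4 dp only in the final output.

price = 37.2104
boundary = - - - 76.1367 93.5444 76.1367 93.5444 114.9322
tree:
37.2104
50.1029 24.1044
65.4173 34.6863 13.1820
82.5533 48.4073 20.6118 5.4171
96.7216 65.1456 31.3944 9.3808 1.2330
108.2533 82.5533 46.2399 16.0090 2.3925 0.0000
117.6391 96.7216 65.1456 26.8074 4.6425 0.0000 0.0000
125.2782 108.2533 82.5533 43.7578 9.0084 0.0000 0.0000 0.0000
131.4958 117.6391 96.7216 65.1456 17.4800 0.0000 0.0000 0.0000 0.0000

params: Δt=0.17950 u=1.22864 d=0.81391 q=0.47832 e^(-rΔt)=0.98787
t_8 payoffs: 131.4958 117.6391 96.7216 65.1456 17.4800 0.0000 0.0000 0.0000 0.0000
t_7: node(7,0) S=33.4118 payoff=125.2782 vs cont=123.3530 → 125.2782 [stop]  node(7,1) S=50.4367 payoff=108.2533 vs cont=106.3281 → 108.2533 [stop]  node(7,2) S=76.1367 payoff=82.5533 vs cont=80.6281 → 82.5533 [stop]  node(7,3) S=114.9322 payoff=43.7578 vs cont=41.8326 → 43.7578 [stop]  node(7,4) S=173.4959 payoff=0.0000 vs cont=9.0084 → 9.0084 [wait]  node(7,5) S=261.9007 payoff=0.0000 vs cont=0.0000 → 0.0000 [wait]  node(7,6) S=395.3522 payoff=0.0000 vs cont=0.0000 → 0.0000 [wait]  node(7,7) S=596.8038 payoff=0.0000 vs cont=0.0000 → 0.0000 [wait]  ⇒ S*(7)=114.9322
t_6: node(6,0) S=41.0509 payoff=117.6391 vs cont=115.7139 → 117.6391 [stop]  node(6,1) S=61.9684 payoff=96.7216 vs cont=94.7964 → 96.7216 [stop]  node(6,2) S=93.5444 payoff=65.1456 vs cont=63.2204 → 65.1456 [stop]  node(6,3) S=141.2100 payoff=17.4800 vs cont=26.8074 → 26.8074 [wait]  node(6,4) S=213.1635 payoff=0.0000 vs cont=4.6425 → 4.6425 [wait]  node(6,5) S=321.7810 payoff=0.0000 vs cont=0.0000 → 0.0000 [wait]  node(6,6) S=485.7445 payoff=0.0000 vs cont=0.0000 → 0.0000 [wait]  ⇒ S*(6)=93.5444
t_5: node(5,0) S=50.4367 payoff=108.2533 vs cont=106.3281 → 108.2533 [stop]  node(5,1) S=76.1367 payoff=82.5533 vs cont=80.6281 → 82.5533 [stop]  node(5,2) S=114.9322 payoff=43.7578 vs cont=46.2399 → 46.2399 [wait]  node(5,3) S=173.4959 payoff=0.0000 vs cont=16.0090 → 16.0090 [wait]  node(5,4) S=261.9007 payoff=0.0000 vs cont=2.3925 → 2.3925 [wait]  node(5,5) S=395.3522 payoff=0.0000 vs cont=0.0000 → 0.0000 [wait]  ⇒ S*(5)=76.1367
t_4: node(4,0) S=61.9684 payoff=96.7216 vs cont=94.7964 → 96.7216 [stop]  node(4,1) S=93.5444 payoff=65.1456 vs cont=64.3932 → 65.1456 [stop]  node(4,2) S=141.2100 payoff=17.4800 vs cont=31.3944 → 31.3944 [wait]  node(4,3) S=213.1635 payoff=0.0000 vs cont=9.3808 → 9.3808 [wait]  node(4,4) S=321.7810 payoff=0.0000 vs cont=1.2330 → 1.2330 [wait]  ⇒ S*(4)=93.5444
t_3: node(3,0) S=76.1367 payoff=82.5533 vs cont=80.6281 → 82.5533 [stop]  node(3,1) S=114.9322 payoff=43.7578 vs cont=48.4073 → 48.4073 [wait]  node(3,2) S=173.4959 payoff=0.0000 vs cont=20.6118 → 20.6118 [wait]  node(3,3) S=261.9007 payoff=0.0000 vs cont=5.4171 → 5.4171 [wait]  ⇒ S*(3)=76.1367
t_2: node(2,0) S=93.5444 payoff=65.1456 vs cont=65.4173 → 65.4173 [wait]  node(2,1) S=141.2100 payoff=17.4800 vs cont=34.6863 → 34.6863 [wait]  node(2,2) S=213.1635 payoff=0.0000 vs cont=13.1820 → 13.1820 [wait]  ⇒ S*(2)=-
t_1: node(1,0) S=114.9322 payoff=43.7578 vs cont=50.1029 → 50.1029 [wait]  node(1,1) S=173.4959 payoff=0.0000 vs cont=24.1044 → 24.1044 [wait]  ⇒ S*(1)=-
t_0: node(0,0) S=141.2100 payoff=17.4800 vs cont=37.2104 → 37.2104 [wait]  ⇒ S*(0)=-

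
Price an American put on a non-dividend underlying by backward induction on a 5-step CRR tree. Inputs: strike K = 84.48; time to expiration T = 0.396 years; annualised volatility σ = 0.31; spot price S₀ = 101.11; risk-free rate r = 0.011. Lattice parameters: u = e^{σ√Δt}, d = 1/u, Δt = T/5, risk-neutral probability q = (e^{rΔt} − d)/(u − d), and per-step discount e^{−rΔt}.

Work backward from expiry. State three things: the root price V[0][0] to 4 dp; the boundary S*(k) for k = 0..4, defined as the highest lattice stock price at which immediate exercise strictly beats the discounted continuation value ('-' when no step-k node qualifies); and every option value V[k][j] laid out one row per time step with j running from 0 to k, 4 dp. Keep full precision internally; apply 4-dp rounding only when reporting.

price = 1.8486
boundary = - - - - 71.3247
tree:
1.8486
3.1378 0.4730
5.2204 0.9160 0.0000
8.4514 1.7740 0.0000 0.0000
13.1553 3.4355 0.0000 0.0000 0.0000
19.1141 6.6534 0.0000 0.0000 0.0000 0.0000

Δt=0.07920, u=1.09116, d=0.91646, q=0.48319, disc=e^(-rΔt)=0.99913
k=5 terminal: V=max(K-S,0) → 19.1141 6.6534 0.0000 0.0000 0.0000 0.0000
k=4: j=0 S=71.3247 intr=13.1553 cont=13.0818 V=13.1553[EX]; j=1 S=84.9214 intr=0.0000 cont=3.4355 V=3.4355[hold]; j=2 S=101.1100 intr=0.0000 cont=0.0000 V=0.0000[hold]; j=3 S=120.3847 intr=0.0000 cont=0.0000 V=0.0000[hold]; j=4 S=143.3338 intr=0.0000 cont=0.0000 V=0.0000[hold]  S*(4)=71.3247
k=3: j=0 S=77.8266 intr=6.6534 cont=8.4514 V=8.4514[hold]; j=1 S=92.6628 intr=0.0000 cont=1.7740 V=1.7740[hold]; j=2 S=110.3272 intr=0.0000 cont=0.0000 V=0.0000[hold]; j=3 S=131.3590 intr=0.0000 cont=0.0000 V=0.0000[hold]  S*(3)=-
k=2: j=0 S=84.9214 intr=0.0000 cont=5.2204 V=5.2204[hold]; j=1 S=101.1100 intr=0.0000 cont=0.9160 V=0.9160[hold]; j=2 S=120.3847 intr=0.0000 cont=0.0000 V=0.0000[hold]  S*(2)=-
k=1: j=0 S=92.6628 intr=0.0000 cont=3.1378 V=3.1378[hold]; j=1 S=110.3272 intr=0.0000 cont=0.4730 V=0.4730[hold]  S*(1)=-
k=0: j=0 S=101.1100 intr=0.0000 cont=1.8486 V=1.8486[hold]  S*(0)=-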